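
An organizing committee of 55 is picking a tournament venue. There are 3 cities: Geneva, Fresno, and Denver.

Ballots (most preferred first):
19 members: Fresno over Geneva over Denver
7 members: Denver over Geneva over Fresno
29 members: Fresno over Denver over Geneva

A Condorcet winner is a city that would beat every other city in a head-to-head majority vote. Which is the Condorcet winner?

Fresno

Fresno vs Geneva: 48–7
Fresno vs Denver: 48–7
Fresno beats every other city.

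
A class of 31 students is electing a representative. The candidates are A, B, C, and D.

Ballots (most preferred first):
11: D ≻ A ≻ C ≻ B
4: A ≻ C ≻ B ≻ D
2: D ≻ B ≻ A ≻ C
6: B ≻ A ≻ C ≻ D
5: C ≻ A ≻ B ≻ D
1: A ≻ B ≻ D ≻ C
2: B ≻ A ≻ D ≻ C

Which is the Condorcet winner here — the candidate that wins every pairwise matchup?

A

A vs B: 21–10
A vs C: 26–5
A vs D: 18–13
A beats every other candidate.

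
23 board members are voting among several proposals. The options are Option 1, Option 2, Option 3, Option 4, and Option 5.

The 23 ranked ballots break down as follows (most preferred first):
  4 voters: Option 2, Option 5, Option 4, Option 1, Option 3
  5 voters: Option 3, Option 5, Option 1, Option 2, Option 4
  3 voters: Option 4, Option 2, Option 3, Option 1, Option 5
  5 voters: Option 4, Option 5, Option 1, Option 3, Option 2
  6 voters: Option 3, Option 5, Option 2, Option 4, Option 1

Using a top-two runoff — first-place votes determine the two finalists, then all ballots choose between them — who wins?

Option 4

Round 1 first-place votes: Option 1 0, Option 2 4, Option 3 11, Option 4 8, Option 5 0. Option 3 and Option 4 advance.
Runoff: Option 3 is ranked above Option 4 on 11 ballots, Option 4 above Option 3 on 12.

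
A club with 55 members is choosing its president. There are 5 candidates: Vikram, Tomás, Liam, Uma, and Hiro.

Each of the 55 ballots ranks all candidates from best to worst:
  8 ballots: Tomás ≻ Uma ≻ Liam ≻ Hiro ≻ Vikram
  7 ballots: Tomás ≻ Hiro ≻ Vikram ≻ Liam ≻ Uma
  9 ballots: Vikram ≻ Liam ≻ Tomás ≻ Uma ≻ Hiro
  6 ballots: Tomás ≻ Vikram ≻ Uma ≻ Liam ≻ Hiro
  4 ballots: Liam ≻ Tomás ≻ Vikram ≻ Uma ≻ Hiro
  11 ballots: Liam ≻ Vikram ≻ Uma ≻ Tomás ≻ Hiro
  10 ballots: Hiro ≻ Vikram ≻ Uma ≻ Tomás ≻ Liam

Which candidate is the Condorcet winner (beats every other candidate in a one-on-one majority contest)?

Vikram

Vikram vs Tomás: 30–25
Vikram vs Liam: 32–23
Vikram vs Uma: 47–8
Vikram vs Hiro: 30–25
Vikram beats every other candidate.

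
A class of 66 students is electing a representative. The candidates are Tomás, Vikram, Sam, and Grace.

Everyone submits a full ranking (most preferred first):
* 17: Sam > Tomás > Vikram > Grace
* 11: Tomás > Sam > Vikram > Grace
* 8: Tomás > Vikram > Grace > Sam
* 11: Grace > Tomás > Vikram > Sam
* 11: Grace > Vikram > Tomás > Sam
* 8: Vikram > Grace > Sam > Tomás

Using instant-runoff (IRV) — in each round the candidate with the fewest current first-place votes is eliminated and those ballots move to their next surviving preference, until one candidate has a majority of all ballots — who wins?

Tomás

Round 1: Tomás 19, Vikram 8, Sam 17, Grace 22. Vikram eliminated.
Round 2: Tomás 19, Sam 17, Grace 30. Sam eliminated.
Round 3: Tomás 36, Grace 30. Tomás has a majority (≥34).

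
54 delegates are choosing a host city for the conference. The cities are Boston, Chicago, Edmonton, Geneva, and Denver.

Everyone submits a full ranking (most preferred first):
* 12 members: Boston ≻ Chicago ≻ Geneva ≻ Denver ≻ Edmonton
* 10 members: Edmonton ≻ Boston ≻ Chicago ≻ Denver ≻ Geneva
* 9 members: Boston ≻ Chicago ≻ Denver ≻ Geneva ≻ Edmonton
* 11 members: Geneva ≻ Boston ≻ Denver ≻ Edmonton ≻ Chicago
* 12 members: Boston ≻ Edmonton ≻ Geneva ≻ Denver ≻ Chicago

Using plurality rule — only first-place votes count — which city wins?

Boston

First-place votes: Boston 33, Chicago 0, Edmonton 10, Geneva 11, Denver 0.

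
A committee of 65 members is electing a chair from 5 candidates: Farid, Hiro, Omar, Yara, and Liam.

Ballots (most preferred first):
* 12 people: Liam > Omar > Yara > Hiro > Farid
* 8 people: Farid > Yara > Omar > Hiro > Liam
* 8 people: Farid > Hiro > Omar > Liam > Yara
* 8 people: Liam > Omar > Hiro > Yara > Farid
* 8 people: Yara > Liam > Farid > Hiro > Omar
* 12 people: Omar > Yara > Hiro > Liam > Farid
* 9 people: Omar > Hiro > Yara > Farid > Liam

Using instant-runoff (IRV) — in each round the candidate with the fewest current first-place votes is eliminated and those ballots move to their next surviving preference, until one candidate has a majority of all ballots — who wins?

Omar

Round 1: Farid 16, Hiro 0, Omar 21, Yara 8, Liam 20. Hiro eliminated.
Round 2: Farid 16, Omar 21, Yara 8, Liam 20. Yara eliminated.
Round 3: Farid 16, Omar 21, Liam 28. Farid eliminated.
Round 4: Omar 37, Liam 28. Omar has a majority (≥33).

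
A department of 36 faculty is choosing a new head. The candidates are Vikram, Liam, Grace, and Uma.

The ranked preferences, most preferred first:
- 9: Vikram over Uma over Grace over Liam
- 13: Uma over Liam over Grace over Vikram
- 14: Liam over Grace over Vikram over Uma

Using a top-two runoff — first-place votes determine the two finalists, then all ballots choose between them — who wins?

Uma

Round 1 first-place votes: Vikram 9, Liam 14, Grace 0, Uma 13. Liam and Uma advance.
Runoff: Liam is ranked above Uma on 14 ballots, Uma above Liam on 22.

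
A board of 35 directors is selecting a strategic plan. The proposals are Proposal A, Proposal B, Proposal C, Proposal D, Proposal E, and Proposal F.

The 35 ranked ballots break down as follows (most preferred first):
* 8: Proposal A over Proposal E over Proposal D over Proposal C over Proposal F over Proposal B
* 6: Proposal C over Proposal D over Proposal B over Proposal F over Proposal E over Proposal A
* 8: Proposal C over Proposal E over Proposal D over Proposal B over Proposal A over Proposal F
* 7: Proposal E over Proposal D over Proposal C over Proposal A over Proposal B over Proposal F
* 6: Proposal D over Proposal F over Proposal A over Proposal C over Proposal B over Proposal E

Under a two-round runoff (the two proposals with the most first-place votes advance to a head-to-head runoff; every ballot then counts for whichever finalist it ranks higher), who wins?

Proposal C

Round 1 first-place votes: Proposal A 8, Proposal B 0, Proposal C 14, Proposal D 6, Proposal E 7, Proposal F 0. Proposal C and Proposal A advance.
Runoff: Proposal C is ranked above Proposal A on 21 ballots, Proposal A above Proposal C on 14.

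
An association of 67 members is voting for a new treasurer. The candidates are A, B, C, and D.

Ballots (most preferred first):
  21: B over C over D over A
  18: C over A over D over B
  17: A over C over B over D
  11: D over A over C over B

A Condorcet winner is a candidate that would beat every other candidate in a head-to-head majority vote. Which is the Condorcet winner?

C

C vs A: 39–28
C vs B: 46–21
C vs D: 56–11
C beats every other candidate.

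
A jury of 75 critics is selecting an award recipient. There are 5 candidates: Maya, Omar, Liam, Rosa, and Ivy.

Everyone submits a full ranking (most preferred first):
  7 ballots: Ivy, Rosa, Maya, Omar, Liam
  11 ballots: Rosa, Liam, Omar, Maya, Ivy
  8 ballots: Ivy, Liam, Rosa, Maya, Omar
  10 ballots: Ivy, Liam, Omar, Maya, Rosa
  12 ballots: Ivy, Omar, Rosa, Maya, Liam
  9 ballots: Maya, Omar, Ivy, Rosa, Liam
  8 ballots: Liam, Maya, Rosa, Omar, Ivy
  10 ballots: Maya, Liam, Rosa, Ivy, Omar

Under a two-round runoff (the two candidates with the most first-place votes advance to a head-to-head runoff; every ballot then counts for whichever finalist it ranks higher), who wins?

Round 1 first-place votes: Maya 19, Omar 0, Liam 8, Rosa 11, Ivy 37. Ivy and Maya advance.
Runoff: Ivy is ranked above Maya on 37 ballots, Maya above Ivy on 38.

Maya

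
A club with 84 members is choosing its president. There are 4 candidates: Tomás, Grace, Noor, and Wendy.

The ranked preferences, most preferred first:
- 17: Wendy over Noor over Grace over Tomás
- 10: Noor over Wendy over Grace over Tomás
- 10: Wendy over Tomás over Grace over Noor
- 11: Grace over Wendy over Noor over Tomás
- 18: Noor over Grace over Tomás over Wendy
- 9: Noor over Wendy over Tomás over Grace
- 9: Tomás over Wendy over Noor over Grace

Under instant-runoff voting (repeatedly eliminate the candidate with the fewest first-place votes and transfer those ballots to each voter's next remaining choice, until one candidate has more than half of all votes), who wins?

Round 1: Tomás 9, Grace 11, Noor 37, Wendy 27. Tomás eliminated.
Round 2: Grace 11, Noor 37, Wendy 36. Grace eliminated.
Round 3: Noor 37, Wendy 47. Wendy has a majority (≥43).

Wendy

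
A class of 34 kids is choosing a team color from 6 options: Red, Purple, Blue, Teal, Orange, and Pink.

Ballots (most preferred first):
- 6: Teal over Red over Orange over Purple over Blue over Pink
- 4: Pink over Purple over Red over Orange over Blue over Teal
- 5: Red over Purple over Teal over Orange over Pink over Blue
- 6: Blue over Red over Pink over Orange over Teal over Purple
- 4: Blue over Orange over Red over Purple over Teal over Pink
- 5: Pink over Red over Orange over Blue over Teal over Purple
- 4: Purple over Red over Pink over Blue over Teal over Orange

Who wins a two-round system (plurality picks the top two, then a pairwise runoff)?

Pink

Round 1 first-place votes: Red 5, Purple 4, Blue 10, Teal 6, Orange 0, Pink 9. Blue and Pink advance.
Runoff: Blue is ranked above Pink on 16 ballots, Pink above Blue on 18.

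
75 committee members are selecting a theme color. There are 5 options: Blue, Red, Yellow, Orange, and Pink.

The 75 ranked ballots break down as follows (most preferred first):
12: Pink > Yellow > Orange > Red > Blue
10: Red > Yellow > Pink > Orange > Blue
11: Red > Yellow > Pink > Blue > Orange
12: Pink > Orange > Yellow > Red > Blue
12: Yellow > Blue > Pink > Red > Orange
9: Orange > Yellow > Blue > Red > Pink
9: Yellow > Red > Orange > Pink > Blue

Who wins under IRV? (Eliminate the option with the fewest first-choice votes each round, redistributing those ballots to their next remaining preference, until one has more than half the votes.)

Round 1: Blue 0, Red 21, Yellow 21, Orange 9, Pink 24. Blue eliminated.
Round 2: Red 21, Yellow 21, Orange 9, Pink 24. Orange eliminated.
Round 3: Red 21, Yellow 30, Pink 24. Red eliminated.
Round 4: Yellow 51, Pink 24. Yellow has a majority (≥38).

Yellow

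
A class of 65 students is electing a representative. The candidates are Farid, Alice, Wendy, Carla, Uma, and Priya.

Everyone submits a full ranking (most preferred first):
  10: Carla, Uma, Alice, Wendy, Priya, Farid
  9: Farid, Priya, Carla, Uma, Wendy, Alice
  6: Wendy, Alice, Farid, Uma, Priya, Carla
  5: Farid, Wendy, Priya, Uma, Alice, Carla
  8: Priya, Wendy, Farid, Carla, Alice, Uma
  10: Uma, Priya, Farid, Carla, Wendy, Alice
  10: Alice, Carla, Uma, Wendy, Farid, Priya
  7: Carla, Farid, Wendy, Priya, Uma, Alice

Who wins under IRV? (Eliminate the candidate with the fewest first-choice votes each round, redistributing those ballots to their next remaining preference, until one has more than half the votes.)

Farid

Round 1: Farid 14, Alice 10, Wendy 6, Carla 17, Uma 10, Priya 8. Wendy eliminated.
Round 2: Farid 14, Alice 16, Carla 17, Uma 10, Priya 8. Priya eliminated.
Round 3: Farid 22, Alice 16, Carla 17, Uma 10. Uma eliminated.
Round 4: Farid 32, Alice 16, Carla 17. Alice eliminated.
Round 5: Farid 38, Carla 27. Farid has a majority (≥33).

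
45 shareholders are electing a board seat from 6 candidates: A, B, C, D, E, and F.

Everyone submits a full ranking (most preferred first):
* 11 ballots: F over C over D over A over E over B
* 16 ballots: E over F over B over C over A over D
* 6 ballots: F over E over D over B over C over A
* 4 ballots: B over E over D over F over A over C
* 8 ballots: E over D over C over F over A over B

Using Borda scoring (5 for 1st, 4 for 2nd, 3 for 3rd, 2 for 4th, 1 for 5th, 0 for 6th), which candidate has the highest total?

F

A: 11×2 + 16×1 + 6×0 + 4×1 + 8×1 = 50
B: 11×0 + 16×3 + 6×2 + 4×5 + 8×0 = 80
C: 11×4 + 16×2 + 6×1 + 4×0 + 8×3 = 106
D: 11×3 + 16×0 + 6×3 + 4×3 + 8×4 = 95
E: 11×1 + 16×5 + 6×4 + 4×4 + 8×5 = 171
F: 11×5 + 16×4 + 6×5 + 4×2 + 8×2 = 173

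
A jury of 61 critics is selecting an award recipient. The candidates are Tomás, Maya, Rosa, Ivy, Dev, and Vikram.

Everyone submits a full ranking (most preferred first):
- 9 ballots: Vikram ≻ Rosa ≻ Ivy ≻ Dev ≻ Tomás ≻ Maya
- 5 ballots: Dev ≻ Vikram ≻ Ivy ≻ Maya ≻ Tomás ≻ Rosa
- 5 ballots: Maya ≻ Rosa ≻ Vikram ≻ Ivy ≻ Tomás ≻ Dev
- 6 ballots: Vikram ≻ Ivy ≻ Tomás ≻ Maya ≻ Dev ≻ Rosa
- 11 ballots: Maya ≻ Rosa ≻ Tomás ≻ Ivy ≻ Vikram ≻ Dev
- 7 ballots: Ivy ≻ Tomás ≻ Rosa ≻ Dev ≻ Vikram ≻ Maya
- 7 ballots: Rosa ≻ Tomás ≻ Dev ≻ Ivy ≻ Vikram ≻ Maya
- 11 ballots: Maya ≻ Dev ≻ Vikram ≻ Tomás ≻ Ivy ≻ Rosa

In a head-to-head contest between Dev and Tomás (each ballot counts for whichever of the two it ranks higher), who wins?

Tomás

Dev is ranked above Tomás on 25 ballots; Tomás above Dev on 36.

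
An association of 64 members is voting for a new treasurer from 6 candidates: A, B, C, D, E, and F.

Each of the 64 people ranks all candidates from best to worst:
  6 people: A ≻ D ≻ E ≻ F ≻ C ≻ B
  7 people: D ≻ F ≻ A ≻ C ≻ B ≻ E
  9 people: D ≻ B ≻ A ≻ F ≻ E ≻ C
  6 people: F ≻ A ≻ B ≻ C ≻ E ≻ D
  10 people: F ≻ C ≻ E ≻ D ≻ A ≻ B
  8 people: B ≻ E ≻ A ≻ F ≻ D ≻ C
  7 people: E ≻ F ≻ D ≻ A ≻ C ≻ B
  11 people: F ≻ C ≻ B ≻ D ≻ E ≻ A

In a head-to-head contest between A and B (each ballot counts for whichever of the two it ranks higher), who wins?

A is ranked above B on 36 ballots; B above A on 28.

A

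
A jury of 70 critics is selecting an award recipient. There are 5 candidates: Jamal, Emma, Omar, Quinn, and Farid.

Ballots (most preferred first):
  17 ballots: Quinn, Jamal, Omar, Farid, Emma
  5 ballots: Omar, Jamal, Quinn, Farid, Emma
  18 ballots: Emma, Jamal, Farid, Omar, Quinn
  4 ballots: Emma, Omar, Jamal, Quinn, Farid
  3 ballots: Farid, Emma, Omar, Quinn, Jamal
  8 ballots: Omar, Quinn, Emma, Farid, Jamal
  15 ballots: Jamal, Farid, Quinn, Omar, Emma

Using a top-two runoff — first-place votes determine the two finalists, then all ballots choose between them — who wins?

Round 1 first-place votes: Jamal 15, Emma 22, Omar 13, Quinn 17, Farid 3. Emma and Quinn advance.
Runoff: Emma is ranked above Quinn on 25 ballots, Quinn above Emma on 45.

Quinn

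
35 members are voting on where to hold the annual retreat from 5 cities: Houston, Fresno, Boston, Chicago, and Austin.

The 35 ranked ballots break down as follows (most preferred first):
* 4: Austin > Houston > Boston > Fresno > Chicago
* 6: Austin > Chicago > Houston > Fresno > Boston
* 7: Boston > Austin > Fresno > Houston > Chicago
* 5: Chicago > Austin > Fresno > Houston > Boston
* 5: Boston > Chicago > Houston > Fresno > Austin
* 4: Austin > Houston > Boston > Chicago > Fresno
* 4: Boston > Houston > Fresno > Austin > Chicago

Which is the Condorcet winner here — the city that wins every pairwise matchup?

Austin

Austin vs Houston: 26–9
Austin vs Fresno: 26–9
Austin vs Boston: 19–16
Austin vs Chicago: 25–10
Austin beats every other city.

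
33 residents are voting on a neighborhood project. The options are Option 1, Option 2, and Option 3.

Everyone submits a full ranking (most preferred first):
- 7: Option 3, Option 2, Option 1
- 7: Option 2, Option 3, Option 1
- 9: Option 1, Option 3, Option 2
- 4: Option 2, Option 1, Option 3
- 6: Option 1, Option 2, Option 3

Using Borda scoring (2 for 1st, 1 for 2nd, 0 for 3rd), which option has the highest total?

Option 1: 7×0 + 7×0 + 9×2 + 4×1 + 6×2 = 34
Option 2: 7×1 + 7×2 + 9×0 + 4×2 + 6×1 = 35
Option 3: 7×2 + 7×1 + 9×1 + 4×0 + 6×0 = 30

Option 2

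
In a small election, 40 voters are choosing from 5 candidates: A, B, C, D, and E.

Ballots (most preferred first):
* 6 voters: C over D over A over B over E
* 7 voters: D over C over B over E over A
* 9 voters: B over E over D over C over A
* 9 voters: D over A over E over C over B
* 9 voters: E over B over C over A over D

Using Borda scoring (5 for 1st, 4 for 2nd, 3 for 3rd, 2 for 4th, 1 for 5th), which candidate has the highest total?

A: 6×3 + 7×1 + 9×1 + 9×4 + 9×2 = 88
B: 6×2 + 7×3 + 9×5 + 9×1 + 9×4 = 123
C: 6×5 + 7×4 + 9×2 + 9×2 + 9×3 = 121
D: 6×4 + 7×5 + 9×3 + 9×5 + 9×1 = 140
E: 6×1 + 7×2 + 9×4 + 9×3 + 9×5 = 128

D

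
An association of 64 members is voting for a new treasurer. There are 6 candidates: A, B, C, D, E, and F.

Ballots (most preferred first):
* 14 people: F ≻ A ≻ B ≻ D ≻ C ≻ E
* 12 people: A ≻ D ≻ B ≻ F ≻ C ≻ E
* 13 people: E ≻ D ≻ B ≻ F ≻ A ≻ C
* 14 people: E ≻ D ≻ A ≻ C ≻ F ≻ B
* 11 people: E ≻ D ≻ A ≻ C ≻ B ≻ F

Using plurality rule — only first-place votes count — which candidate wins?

First-place votes: A 12, B 0, C 0, D 0, E 38, F 14.

E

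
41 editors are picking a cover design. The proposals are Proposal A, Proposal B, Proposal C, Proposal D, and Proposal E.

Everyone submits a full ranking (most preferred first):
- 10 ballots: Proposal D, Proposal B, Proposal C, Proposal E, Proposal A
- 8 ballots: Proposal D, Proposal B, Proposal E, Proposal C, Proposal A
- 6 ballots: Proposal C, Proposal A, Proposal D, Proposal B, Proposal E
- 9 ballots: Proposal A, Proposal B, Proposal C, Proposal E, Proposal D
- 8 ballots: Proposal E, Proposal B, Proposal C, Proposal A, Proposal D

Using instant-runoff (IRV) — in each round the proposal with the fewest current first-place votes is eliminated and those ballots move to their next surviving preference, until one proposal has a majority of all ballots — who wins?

Round 1: Proposal A 9, Proposal B 0, Proposal C 6, Proposal D 18, Proposal E 8. Proposal B eliminated.
Round 2: Proposal A 9, Proposal C 6, Proposal D 18, Proposal E 8. Proposal C eliminated.
Round 3: Proposal A 15, Proposal D 18, Proposal E 8. Proposal E eliminated.
Round 4: Proposal A 23, Proposal D 18. Proposal A has a majority (≥21).

Proposal A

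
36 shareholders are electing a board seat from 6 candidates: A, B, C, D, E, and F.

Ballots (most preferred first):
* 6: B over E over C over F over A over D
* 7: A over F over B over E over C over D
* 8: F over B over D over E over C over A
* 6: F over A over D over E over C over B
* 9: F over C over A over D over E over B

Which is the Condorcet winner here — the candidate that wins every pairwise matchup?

F

F vs A: 29–7
F vs B: 30–6
F vs C: 30–6
F vs D: 36–0
F vs E: 30–6
F beats every other candidate.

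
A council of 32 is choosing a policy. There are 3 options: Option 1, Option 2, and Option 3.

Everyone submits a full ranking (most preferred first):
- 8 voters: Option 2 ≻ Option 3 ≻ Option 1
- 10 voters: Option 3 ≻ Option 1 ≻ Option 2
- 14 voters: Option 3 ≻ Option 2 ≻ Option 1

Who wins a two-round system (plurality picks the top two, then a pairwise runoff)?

Option 3

Round 1 first-place votes: Option 1 0, Option 2 8, Option 3 24. Option 3 and Option 2 advance.
Runoff: Option 3 is ranked above Option 2 on 24 ballots, Option 2 above Option 3 on 8.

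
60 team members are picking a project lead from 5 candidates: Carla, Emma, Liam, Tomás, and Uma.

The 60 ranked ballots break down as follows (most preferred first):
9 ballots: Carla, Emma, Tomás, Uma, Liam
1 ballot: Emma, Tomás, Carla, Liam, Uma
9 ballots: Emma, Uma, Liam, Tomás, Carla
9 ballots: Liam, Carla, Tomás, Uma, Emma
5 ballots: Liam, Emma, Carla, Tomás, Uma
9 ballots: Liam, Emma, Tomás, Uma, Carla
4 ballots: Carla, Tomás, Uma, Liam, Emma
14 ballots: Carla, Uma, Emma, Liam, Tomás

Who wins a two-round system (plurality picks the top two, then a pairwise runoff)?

Liam

Round 1 first-place votes: Carla 27, Emma 10, Liam 23, Tomás 0, Uma 0. Carla and Liam advance.
Runoff: Carla is ranked above Liam on 28 ballots, Liam above Carla on 32.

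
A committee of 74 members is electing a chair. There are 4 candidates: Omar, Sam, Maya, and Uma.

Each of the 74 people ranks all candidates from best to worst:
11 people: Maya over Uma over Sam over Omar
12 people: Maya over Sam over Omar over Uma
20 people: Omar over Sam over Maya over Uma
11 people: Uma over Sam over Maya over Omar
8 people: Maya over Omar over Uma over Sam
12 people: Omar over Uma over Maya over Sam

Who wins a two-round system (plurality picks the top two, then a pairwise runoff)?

Round 1 first-place votes: Omar 32, Sam 0, Maya 31, Uma 11. Omar and Maya advance.
Runoff: Omar is ranked above Maya on 32 ballots, Maya above Omar on 42.

Maya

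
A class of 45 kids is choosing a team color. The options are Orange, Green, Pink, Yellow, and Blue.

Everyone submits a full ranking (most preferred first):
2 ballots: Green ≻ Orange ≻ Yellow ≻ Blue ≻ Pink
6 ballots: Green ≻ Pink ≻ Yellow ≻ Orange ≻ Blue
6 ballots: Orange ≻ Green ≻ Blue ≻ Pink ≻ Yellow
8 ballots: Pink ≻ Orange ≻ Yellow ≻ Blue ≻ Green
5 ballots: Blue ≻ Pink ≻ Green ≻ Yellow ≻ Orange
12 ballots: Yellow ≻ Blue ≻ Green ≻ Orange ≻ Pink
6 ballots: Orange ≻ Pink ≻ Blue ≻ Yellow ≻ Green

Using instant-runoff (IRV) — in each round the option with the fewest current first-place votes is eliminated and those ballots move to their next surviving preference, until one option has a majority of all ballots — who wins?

Orange

Round 1: Orange 12, Green 8, Pink 8, Yellow 12, Blue 5. Blue eliminated.
Round 2: Orange 12, Green 8, Pink 13, Yellow 12. Green eliminated.
Round 3: Orange 14, Pink 19, Yellow 12. Yellow eliminated.
Round 4: Orange 26, Pink 19. Orange has a majority (≥23).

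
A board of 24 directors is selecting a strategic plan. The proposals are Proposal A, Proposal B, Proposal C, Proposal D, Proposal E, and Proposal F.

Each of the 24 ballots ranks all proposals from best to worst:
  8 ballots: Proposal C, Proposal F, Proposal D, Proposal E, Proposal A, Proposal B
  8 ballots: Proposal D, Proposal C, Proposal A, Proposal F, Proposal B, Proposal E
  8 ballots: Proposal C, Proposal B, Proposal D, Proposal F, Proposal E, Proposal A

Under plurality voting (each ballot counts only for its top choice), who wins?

First-place votes: Proposal A 0, Proposal B 0, Proposal C 16, Proposal D 8, Proposal E 0, Proposal F 0.

Proposal C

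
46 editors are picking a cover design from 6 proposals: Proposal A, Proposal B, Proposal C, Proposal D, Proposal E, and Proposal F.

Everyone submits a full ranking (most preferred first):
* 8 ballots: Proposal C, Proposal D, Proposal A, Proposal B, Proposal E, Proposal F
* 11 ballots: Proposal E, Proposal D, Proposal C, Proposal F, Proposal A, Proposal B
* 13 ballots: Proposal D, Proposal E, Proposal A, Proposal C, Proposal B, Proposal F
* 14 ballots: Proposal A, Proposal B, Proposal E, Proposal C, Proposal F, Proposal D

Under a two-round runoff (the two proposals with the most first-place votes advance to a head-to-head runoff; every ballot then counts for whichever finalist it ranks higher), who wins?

Proposal D

Round 1 first-place votes: Proposal A 14, Proposal B 0, Proposal C 8, Proposal D 13, Proposal E 11, Proposal F 0. Proposal A and Proposal D advance.
Runoff: Proposal A is ranked above Proposal D on 14 ballots, Proposal D above Proposal A on 32.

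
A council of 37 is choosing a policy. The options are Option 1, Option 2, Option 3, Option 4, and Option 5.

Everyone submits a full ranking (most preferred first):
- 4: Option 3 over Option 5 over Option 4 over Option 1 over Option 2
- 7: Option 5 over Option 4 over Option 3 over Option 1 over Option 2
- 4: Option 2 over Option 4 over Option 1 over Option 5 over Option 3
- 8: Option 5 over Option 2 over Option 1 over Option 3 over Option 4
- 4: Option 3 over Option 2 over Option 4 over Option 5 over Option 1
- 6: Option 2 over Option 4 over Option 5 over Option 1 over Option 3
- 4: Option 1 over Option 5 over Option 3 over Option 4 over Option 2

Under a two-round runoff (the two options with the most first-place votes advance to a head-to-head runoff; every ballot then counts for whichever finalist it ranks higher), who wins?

Option 5

Round 1 first-place votes: Option 1 4, Option 2 10, Option 3 8, Option 4 0, Option 5 15. Option 5 and Option 2 advance.
Runoff: Option 5 is ranked above Option 2 on 23 ballots, Option 2 above Option 5 on 14.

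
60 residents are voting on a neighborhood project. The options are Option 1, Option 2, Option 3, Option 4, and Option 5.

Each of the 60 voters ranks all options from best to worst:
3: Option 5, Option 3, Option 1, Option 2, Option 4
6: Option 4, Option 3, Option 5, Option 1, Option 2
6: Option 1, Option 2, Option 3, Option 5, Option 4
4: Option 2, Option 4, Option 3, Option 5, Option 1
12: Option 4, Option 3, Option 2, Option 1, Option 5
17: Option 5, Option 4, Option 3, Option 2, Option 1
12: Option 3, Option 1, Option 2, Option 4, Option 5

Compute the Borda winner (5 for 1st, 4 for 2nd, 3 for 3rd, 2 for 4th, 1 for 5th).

Option 3

Option 1: 3×3 + 6×2 + 6×5 + 4×1 + 12×2 + 17×1 + 12×4 = 144
Option 2: 3×2 + 6×1 + 6×4 + 4×5 + 12×3 + 17×2 + 12×3 = 162
Option 3: 3×4 + 6×4 + 6×3 + 4×3 + 12×4 + 17×3 + 12×5 = 225
Option 4: 3×1 + 6×5 + 6×1 + 4×4 + 12×5 + 17×4 + 12×2 = 207
Option 5: 3×5 + 6×3 + 6×2 + 4×2 + 12×1 + 17×5 + 12×1 = 162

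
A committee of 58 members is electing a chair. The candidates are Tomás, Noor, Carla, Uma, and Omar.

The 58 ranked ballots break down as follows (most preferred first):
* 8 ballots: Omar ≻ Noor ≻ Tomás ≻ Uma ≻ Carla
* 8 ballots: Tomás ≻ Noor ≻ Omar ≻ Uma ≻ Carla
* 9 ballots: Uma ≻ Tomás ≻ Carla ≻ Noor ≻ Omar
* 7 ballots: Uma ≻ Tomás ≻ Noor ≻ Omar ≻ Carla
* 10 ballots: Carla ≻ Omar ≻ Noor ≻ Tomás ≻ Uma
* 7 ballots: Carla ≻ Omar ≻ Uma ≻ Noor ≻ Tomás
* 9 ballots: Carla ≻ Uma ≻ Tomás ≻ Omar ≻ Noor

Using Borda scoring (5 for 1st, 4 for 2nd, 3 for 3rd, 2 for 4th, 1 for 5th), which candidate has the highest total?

Tomás: 8×3 + 8×5 + 9×4 + 7×4 + 10×2 + 7×1 + 9×3 = 182
Noor: 8×4 + 8×4 + 9×2 + 7×3 + 10×3 + 7×2 + 9×1 = 156
Carla: 8×1 + 8×1 + 9×3 + 7×1 + 10×5 + 7×5 + 9×5 = 180
Uma: 8×2 + 8×2 + 9×5 + 7×5 + 10×1 + 7×3 + 9×4 = 179
Omar: 8×5 + 8×3 + 9×1 + 7×2 + 10×4 + 7×4 + 9×2 = 173

Tomás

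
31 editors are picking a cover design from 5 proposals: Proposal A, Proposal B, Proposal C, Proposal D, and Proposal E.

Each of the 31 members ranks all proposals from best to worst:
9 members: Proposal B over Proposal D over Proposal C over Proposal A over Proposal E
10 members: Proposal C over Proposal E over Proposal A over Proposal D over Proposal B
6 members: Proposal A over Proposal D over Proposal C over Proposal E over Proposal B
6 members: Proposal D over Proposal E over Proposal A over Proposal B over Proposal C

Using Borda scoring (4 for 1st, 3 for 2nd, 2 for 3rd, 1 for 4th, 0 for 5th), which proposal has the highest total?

Proposal D

Proposal A: 9×1 + 10×2 + 6×4 + 6×2 = 65
Proposal B: 9×4 + 10×0 + 6×0 + 6×1 = 42
Proposal C: 9×2 + 10×4 + 6×2 + 6×0 = 70
Proposal D: 9×3 + 10×1 + 6×3 + 6×4 = 79
Proposal E: 9×0 + 10×3 + 6×1 + 6×3 = 54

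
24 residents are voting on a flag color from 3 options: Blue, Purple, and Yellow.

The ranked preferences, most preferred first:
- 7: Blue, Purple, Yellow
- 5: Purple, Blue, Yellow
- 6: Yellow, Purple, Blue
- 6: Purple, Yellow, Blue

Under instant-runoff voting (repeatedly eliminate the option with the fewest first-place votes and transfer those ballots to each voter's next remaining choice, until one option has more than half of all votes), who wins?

Round 1: Blue 7, Purple 11, Yellow 6. Yellow eliminated.
Round 2: Blue 7, Purple 17. Purple has a majority (≥13).

Purple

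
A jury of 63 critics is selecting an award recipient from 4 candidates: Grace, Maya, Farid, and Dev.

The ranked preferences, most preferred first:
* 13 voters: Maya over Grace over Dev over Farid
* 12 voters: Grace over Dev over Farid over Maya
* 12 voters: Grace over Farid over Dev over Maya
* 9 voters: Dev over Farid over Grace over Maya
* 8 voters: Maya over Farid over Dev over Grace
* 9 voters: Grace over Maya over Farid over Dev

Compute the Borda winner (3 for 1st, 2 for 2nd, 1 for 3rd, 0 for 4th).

Grace

Grace: 13×2 + 12×3 + 12×3 + 9×1 + 8×0 + 9×3 = 134
Maya: 13×3 + 12×0 + 12×0 + 9×0 + 8×3 + 9×2 = 81
Farid: 13×0 + 12×1 + 12×2 + 9×2 + 8×2 + 9×1 = 79
Dev: 13×1 + 12×2 + 12×1 + 9×3 + 8×1 + 9×0 = 84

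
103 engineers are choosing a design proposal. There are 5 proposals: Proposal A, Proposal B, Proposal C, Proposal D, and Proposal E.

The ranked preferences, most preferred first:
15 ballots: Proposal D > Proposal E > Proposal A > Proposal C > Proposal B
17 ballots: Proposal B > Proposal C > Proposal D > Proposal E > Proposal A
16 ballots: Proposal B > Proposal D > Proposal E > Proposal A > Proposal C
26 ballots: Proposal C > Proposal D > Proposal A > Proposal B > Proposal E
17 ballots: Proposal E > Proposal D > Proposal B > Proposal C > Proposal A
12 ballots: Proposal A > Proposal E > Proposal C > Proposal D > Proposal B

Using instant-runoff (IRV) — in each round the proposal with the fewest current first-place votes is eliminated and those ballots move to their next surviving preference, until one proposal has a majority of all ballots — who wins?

Round 1: Proposal A 12, Proposal B 33, Proposal C 26, Proposal D 15, Proposal E 17. Proposal A eliminated.
Round 2: Proposal B 33, Proposal C 26, Proposal D 15, Proposal E 29. Proposal D eliminated.
Round 3: Proposal B 33, Proposal C 26, Proposal E 44. Proposal C eliminated.
Round 4: Proposal B 59, Proposal E 44. Proposal B has a majority (≥52).

Proposal B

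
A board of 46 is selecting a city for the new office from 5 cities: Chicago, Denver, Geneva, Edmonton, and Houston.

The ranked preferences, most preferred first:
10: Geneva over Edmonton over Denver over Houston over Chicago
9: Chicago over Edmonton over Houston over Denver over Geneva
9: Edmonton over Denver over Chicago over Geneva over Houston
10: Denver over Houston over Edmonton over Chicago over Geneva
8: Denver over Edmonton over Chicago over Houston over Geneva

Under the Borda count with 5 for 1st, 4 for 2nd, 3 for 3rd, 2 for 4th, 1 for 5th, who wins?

Chicago: 10×1 + 9×5 + 9×3 + 10×2 + 8×3 = 126
Denver: 10×3 + 9×2 + 9×4 + 10×5 + 8×5 = 174
Geneva: 10×5 + 9×1 + 9×2 + 10×1 + 8×1 = 95
Edmonton: 10×4 + 9×4 + 9×5 + 10×3 + 8×4 = 183
Houston: 10×2 + 9×3 + 9×1 + 10×4 + 8×2 = 112

Edmonton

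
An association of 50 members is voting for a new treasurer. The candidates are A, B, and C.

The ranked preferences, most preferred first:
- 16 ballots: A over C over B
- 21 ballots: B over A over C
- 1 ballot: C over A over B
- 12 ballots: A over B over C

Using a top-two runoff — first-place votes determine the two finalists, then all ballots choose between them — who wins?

Round 1 first-place votes: A 28, B 21, C 1. A and B advance.
Runoff: A is ranked above B on 29 ballots, B above A on 21.

A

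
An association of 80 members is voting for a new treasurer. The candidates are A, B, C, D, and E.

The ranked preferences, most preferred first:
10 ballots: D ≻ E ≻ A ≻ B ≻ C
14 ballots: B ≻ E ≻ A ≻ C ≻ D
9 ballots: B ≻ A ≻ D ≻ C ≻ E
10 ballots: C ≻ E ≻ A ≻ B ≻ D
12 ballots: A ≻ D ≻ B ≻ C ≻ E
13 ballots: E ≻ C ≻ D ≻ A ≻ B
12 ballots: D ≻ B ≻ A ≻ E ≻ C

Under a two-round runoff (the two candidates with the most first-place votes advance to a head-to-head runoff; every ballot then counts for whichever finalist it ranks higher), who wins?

D

Round 1 first-place votes: A 12, B 23, C 10, D 22, E 13. B and D advance.
Runoff: B is ranked above D on 33 ballots, D above B on 47.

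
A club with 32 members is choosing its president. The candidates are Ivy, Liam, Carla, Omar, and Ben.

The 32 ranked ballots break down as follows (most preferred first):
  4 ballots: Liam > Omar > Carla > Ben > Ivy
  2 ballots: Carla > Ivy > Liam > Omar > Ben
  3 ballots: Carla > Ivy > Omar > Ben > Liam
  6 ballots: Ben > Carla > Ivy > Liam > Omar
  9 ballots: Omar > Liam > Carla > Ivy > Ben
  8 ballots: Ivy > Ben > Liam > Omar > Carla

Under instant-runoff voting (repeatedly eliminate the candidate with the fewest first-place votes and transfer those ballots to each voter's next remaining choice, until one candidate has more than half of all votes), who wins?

Ivy

Round 1: Ivy 8, Liam 4, Carla 5, Omar 9, Ben 6. Liam eliminated.
Round 2: Ivy 8, Carla 5, Omar 13, Ben 6. Carla eliminated.
Round 3: Ivy 13, Omar 13, Ben 6. Ben eliminated.
Round 4: Ivy 19, Omar 13. Ivy has a majority (≥17).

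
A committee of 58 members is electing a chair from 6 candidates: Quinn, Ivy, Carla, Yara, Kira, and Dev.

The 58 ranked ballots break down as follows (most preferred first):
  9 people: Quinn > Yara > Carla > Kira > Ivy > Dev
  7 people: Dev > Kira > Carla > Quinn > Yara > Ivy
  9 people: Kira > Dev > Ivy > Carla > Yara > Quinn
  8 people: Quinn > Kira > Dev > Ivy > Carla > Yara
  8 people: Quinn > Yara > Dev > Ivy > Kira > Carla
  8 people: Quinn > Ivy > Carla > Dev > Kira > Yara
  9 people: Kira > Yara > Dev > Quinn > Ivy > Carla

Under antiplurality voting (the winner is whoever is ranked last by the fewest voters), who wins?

Last-place votes: Quinn 9, Ivy 7, Carla 17, Yara 16, Kira 0, Dev 9.

Kira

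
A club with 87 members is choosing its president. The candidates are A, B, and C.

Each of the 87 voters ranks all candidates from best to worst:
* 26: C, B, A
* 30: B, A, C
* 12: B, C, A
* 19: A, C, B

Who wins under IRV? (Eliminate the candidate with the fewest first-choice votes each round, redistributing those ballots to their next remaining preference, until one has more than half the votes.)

Round 1: A 19, B 42, C 26. A eliminated.
Round 2: B 42, C 45. C has a majority (≥44).

C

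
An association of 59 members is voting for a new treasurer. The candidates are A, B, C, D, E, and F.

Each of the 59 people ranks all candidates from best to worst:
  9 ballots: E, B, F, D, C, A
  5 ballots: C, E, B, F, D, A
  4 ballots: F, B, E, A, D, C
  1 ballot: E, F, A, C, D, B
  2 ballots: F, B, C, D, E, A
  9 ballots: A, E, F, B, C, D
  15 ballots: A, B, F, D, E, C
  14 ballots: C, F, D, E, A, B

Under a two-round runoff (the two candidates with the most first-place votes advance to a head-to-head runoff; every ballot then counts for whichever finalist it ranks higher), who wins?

Round 1 first-place votes: A 24, B 0, C 19, D 0, E 10, F 6. A and C advance.
Runoff: A is ranked above C on 29 ballots, C above A on 30.

C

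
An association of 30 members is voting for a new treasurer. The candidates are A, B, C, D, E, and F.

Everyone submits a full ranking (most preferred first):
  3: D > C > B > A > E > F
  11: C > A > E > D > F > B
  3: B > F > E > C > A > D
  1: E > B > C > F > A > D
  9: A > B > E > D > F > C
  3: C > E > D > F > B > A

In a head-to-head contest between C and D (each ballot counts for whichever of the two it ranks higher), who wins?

C

C is ranked above D on 18 ballots; D above C on 12.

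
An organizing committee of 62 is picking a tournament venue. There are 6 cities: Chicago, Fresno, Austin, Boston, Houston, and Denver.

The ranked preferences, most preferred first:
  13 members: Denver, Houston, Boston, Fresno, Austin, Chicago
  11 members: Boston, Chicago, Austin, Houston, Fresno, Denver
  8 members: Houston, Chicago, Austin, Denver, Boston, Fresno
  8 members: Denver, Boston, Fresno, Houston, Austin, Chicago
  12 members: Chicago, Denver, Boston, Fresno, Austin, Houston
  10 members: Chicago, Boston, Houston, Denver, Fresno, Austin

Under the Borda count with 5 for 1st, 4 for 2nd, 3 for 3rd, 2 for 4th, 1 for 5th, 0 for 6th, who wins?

Chicago: 13×0 + 11×4 + 8×4 + 8×0 + 12×5 + 10×5 = 186
Fresno: 13×2 + 11×1 + 8×0 + 8×3 + 12×2 + 10×1 = 95
Austin: 13×1 + 11×3 + 8×3 + 8×1 + 12×1 + 10×0 = 90
Boston: 13×3 + 11×5 + 8×1 + 8×4 + 12×3 + 10×4 = 210
Houston: 13×4 + 11×2 + 8×5 + 8×2 + 12×0 + 10×3 = 160
Denver: 13×5 + 11×0 + 8×2 + 8×5 + 12×4 + 10×2 = 189

Boston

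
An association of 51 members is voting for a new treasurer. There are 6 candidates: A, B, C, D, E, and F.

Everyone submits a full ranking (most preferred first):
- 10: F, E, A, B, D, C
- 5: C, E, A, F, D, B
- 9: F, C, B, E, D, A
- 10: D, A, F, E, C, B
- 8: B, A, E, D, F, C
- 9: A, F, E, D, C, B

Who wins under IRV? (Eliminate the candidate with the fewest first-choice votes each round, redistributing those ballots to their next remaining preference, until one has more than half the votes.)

Round 1: A 9, B 8, C 5, D 10, E 0, F 19. E eliminated.
Round 2: A 9, B 8, C 5, D 10, F 19. C eliminated.
Round 3: A 14, B 8, D 10, F 19. B eliminated.
Round 4: A 22, D 10, F 19. D eliminated.
Round 5: A 32, F 19. A has a majority (≥26).

A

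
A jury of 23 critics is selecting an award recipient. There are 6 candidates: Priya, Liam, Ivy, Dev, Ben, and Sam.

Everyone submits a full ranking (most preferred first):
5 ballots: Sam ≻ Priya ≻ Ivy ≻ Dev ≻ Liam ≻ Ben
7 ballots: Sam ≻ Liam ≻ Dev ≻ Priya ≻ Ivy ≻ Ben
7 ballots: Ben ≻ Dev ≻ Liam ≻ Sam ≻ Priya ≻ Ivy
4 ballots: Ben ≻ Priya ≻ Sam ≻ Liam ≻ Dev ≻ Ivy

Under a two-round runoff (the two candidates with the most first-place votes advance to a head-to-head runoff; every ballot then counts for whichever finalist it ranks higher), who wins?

Sam

Round 1 first-place votes: Priya 0, Liam 0, Ivy 0, Dev 0, Ben 11, Sam 12. Sam and Ben advance.
Runoff: Sam is ranked above Ben on 12 ballots, Ben above Sam on 11.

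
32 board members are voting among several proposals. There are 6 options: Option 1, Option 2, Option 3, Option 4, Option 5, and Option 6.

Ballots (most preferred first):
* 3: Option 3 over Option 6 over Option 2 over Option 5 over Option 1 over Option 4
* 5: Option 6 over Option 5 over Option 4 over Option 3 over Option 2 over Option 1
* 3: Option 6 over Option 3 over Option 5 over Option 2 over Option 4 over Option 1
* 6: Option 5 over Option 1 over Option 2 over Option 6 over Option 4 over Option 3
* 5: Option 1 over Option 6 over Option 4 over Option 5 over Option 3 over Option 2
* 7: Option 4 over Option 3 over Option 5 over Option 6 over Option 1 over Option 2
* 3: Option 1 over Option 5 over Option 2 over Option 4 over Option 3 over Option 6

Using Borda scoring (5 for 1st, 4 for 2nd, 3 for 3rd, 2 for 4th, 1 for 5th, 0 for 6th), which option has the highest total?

Option 5

Option 1: 3×1 + 5×0 + 3×0 + 6×4 + 5×5 + 7×1 + 3×5 = 74
Option 2: 3×3 + 5×1 + 3×2 + 6×3 + 5×0 + 7×0 + 3×3 = 47
Option 3: 3×5 + 5×2 + 3×4 + 6×0 + 5×1 + 7×4 + 3×1 = 73
Option 4: 3×0 + 5×3 + 3×1 + 6×1 + 5×3 + 7×5 + 3×2 = 80
Option 5: 3×2 + 5×4 + 3×3 + 6×5 + 5×2 + 7×3 + 3×4 = 108
Option 6: 3×4 + 5×5 + 3×5 + 6×2 + 5×4 + 7×2 + 3×0 = 98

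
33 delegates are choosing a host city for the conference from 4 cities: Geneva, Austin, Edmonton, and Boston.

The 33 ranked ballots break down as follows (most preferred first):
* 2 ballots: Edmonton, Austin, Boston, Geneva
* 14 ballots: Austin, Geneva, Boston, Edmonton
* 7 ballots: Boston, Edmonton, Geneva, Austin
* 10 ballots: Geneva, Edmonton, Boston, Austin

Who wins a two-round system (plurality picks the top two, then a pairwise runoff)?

Geneva

Round 1 first-place votes: Geneva 10, Austin 14, Edmonton 2, Boston 7. Austin and Geneva advance.
Runoff: Austin is ranked above Geneva on 16 ballots, Geneva above Austin on 17.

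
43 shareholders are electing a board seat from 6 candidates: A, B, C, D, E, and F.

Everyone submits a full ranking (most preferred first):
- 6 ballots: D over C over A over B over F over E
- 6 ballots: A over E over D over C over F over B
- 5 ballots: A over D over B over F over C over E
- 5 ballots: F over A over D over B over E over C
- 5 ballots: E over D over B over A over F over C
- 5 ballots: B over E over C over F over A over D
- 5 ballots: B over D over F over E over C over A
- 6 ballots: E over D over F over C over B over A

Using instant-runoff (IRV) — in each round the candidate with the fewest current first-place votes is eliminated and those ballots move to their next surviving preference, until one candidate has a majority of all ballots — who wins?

Round 1: A 11, B 10, C 0, D 6, E 11, F 5. C eliminated.
Round 2: A 11, B 10, D 6, E 11, F 5. F eliminated.
Round 3: A 16, B 10, D 6, E 11. D eliminated.
Round 4: A 22, B 10, E 11. A has a majority (≥22).

A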